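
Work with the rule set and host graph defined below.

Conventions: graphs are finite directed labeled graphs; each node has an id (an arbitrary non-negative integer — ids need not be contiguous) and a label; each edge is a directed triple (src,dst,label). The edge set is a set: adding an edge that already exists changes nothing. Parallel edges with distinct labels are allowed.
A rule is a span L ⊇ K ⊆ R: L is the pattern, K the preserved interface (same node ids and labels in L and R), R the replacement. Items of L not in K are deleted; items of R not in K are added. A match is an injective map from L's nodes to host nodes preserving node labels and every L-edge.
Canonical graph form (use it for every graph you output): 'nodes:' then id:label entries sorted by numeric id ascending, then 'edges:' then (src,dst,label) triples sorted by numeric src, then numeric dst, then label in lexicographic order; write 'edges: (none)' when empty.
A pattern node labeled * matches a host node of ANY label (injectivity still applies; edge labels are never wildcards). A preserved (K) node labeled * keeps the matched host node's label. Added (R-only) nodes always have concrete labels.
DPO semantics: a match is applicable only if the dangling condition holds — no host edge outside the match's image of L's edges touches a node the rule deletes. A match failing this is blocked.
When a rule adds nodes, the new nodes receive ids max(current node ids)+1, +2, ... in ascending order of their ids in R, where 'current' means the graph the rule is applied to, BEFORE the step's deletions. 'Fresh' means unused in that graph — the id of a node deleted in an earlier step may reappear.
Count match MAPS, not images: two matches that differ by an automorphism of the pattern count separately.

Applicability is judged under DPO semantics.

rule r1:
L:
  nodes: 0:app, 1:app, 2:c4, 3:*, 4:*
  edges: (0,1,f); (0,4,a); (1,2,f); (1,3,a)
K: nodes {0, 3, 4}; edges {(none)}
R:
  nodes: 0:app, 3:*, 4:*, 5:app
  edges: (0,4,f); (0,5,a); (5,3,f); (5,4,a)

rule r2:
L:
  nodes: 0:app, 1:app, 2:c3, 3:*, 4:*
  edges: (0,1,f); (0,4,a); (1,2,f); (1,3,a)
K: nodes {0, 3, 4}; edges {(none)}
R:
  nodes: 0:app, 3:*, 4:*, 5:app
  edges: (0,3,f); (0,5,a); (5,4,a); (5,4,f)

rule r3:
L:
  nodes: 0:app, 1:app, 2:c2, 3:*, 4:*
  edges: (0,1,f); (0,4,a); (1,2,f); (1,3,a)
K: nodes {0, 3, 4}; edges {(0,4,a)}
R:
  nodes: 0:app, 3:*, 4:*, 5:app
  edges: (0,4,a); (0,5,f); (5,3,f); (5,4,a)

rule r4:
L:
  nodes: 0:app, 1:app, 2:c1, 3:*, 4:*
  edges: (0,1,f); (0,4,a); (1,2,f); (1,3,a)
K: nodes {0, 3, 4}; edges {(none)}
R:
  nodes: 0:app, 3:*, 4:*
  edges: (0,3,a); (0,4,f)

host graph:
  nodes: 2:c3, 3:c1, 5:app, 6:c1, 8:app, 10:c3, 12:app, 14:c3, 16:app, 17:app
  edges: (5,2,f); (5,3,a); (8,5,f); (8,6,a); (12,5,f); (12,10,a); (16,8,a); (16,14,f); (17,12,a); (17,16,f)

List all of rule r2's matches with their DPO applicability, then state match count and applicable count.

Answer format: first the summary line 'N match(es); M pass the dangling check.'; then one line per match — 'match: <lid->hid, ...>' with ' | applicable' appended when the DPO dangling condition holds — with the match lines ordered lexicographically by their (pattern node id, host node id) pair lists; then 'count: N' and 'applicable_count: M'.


3 match(es); 1 pass the dangling check.
match: 0->8, 1->5, 2->2, 3->3, 4->6
match: 0->12, 1->5, 2->2, 3->3, 4->10
match: 0->17, 1->16, 2->14, 3->8, 4->12 | applicable
count: 3
applicable_count: 1


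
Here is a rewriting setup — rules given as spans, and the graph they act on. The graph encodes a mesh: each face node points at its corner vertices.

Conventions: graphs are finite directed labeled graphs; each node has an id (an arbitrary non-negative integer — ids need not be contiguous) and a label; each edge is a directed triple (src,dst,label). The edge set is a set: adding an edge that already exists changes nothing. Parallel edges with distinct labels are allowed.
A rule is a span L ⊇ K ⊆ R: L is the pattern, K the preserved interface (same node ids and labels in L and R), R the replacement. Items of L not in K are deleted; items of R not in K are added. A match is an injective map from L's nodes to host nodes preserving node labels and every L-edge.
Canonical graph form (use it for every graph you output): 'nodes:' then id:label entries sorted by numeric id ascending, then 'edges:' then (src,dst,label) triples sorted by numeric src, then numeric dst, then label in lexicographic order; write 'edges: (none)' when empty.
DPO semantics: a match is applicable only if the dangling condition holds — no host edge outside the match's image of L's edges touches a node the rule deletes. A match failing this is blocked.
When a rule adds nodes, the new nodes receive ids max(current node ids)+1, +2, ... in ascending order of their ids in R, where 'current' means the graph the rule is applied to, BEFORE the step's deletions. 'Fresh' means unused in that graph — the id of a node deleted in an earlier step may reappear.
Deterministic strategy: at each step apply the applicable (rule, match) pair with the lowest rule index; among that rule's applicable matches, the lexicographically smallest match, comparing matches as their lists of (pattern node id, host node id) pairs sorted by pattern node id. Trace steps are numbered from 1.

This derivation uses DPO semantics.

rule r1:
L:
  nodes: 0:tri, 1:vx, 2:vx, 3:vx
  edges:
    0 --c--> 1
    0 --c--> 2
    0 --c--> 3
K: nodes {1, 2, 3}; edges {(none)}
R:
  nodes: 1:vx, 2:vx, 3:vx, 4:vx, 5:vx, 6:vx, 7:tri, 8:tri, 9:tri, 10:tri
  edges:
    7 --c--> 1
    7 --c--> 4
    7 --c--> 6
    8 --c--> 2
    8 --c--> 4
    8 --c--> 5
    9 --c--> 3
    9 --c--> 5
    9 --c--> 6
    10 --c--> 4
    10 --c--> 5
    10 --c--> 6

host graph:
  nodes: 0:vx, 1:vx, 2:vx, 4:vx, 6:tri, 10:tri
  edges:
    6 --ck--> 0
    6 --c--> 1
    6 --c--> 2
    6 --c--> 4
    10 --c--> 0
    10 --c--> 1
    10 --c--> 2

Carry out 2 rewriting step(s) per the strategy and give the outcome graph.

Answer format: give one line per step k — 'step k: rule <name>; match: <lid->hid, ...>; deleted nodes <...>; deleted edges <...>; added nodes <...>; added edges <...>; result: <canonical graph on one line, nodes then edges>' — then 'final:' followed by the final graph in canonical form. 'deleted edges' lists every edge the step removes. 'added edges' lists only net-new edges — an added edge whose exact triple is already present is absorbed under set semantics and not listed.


step 1: rule r1; match: 0->10, 1->0, 2->1, 3->2; deleted nodes 10; deleted edges (10,0,c); (10,1,c); (10,2,c); added nodes 11, 12, 13, 14, 15, 16, 17; added edges (14,0,c); (14,11,c); (14,13,c); (15,1,c); (15,11,c); (15,12,c); (16,2,c); (16,12,c); (16,13,c); (17,11,c); (17,12,c); (17,13,c); result: nodes: 0:vx, 1:vx, 2:vx, 4:vx, 6:tri, 11:vx, 12:vx, 13:vx, 14:tri, 15:tri, 16:tri, 17:tri edges: (6,0,ck); (6,1,c); (6,2,c); (6,4,c); (14,0,c); (14,11,c); (14,13,c); (15,1,c); (15,11,c); (15,12,c); (16,2,c); (16,12,c); (16,13,c); (17,11,c); (17,12,c); (17,13,c)
step 2: rule r1; match: 0->14, 1->0, 2->11, 3->13; deleted nodes 14; deleted edges (14,0,c); (14,11,c); (14,13,c); added nodes 18, 19, 20, 21, 22, 23, 24; added edges (21,0,c); (21,18,c); (21,20,c); (22,11,c); (22,18,c); (22,19,c); (23,13,c); (23,19,c); (23,20,c); (24,18,c); (24,19,c); (24,20,c); result: nodes: 0:vx, 1:vx, 2:vx, 4:vx, 6:tri, 11:vx, 12:vx, 13:vx, 15:tri, 16:tri, 17:tri, 18:vx, 19:vx, 20:vx, 21:tri, 22:tri, 23:tri, 24:tri edges: (6,0,ck); (6,1,c); (6,2,c); (6,4,c); (15,1,c); (15,11,c); (15,12,c); (16,2,c); (16,12,c); (16,13,c); (17,11,c); (17,12,c); (17,13,c); (21,0,c); (21,18,c); (21,20,c); (22,11,c); (22,18,c); (22,19,c); (23,13,c); (23,19,c); (23,20,c); (24,18,c); (24,19,c); (24,20,c)
final:
nodes: 0:vx, 1:vx, 2:vx, 4:vx, 6:tri, 11:vx, 12:vx, 13:vx, 15:tri, 16:tri, 17:tri, 18:vx, 19:vx, 20:vx, 21:tri, 22:tri, 23:tri, 24:tri
edges: (6,0,ck); (6,1,c); (6,2,c); (6,4,c); (15,1,c); (15,11,c); (15,12,c); (16,2,c); (16,12,c); (16,13,c); (17,11,c); (17,12,c); (17,13,c); (21,0,c); (21,18,c); (21,20,c); (22,11,c); (22,18,c); (22,19,c); (23,13,c); (23,19,c); (23,20,c); (24,18,c); (24,19,c); (24,20,c)


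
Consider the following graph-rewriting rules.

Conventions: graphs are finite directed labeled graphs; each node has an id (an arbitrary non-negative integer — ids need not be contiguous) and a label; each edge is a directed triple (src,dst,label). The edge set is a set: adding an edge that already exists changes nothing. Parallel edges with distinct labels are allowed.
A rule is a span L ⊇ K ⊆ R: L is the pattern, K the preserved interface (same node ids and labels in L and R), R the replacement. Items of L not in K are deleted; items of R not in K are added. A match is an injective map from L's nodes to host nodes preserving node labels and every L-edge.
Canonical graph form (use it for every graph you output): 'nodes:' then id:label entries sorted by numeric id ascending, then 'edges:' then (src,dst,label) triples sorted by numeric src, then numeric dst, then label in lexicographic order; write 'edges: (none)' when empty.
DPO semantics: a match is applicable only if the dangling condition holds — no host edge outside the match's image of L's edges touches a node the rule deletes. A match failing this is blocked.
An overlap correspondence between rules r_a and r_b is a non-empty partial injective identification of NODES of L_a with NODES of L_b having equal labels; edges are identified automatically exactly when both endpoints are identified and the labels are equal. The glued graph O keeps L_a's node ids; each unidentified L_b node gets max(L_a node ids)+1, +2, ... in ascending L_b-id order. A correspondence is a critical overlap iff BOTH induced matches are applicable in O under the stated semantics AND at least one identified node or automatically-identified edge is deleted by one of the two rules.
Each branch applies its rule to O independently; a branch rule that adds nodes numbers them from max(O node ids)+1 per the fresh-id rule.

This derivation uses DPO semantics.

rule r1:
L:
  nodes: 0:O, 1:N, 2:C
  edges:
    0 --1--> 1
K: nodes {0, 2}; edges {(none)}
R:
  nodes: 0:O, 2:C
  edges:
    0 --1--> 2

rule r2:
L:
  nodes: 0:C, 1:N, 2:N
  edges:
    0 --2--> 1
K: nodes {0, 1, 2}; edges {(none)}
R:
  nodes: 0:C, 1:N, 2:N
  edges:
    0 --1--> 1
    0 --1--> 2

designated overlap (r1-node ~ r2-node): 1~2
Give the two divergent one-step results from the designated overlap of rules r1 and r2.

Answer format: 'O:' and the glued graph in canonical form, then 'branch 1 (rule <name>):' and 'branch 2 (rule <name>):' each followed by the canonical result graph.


O:
nodes: 0:O, 1:N, 2:C, 3:C, 4:N
edges: (0,1,1); (3,4,2)
branch 1 (rule r1):
nodes: 0:O, 2:C, 3:C, 4:N
edges: (0,2,1); (3,4,2)
branch 2 (rule r2):
nodes: 0:O, 1:N, 2:C, 3:C, 4:N
edges: (0,1,1); (3,1,1); (3,4,1)


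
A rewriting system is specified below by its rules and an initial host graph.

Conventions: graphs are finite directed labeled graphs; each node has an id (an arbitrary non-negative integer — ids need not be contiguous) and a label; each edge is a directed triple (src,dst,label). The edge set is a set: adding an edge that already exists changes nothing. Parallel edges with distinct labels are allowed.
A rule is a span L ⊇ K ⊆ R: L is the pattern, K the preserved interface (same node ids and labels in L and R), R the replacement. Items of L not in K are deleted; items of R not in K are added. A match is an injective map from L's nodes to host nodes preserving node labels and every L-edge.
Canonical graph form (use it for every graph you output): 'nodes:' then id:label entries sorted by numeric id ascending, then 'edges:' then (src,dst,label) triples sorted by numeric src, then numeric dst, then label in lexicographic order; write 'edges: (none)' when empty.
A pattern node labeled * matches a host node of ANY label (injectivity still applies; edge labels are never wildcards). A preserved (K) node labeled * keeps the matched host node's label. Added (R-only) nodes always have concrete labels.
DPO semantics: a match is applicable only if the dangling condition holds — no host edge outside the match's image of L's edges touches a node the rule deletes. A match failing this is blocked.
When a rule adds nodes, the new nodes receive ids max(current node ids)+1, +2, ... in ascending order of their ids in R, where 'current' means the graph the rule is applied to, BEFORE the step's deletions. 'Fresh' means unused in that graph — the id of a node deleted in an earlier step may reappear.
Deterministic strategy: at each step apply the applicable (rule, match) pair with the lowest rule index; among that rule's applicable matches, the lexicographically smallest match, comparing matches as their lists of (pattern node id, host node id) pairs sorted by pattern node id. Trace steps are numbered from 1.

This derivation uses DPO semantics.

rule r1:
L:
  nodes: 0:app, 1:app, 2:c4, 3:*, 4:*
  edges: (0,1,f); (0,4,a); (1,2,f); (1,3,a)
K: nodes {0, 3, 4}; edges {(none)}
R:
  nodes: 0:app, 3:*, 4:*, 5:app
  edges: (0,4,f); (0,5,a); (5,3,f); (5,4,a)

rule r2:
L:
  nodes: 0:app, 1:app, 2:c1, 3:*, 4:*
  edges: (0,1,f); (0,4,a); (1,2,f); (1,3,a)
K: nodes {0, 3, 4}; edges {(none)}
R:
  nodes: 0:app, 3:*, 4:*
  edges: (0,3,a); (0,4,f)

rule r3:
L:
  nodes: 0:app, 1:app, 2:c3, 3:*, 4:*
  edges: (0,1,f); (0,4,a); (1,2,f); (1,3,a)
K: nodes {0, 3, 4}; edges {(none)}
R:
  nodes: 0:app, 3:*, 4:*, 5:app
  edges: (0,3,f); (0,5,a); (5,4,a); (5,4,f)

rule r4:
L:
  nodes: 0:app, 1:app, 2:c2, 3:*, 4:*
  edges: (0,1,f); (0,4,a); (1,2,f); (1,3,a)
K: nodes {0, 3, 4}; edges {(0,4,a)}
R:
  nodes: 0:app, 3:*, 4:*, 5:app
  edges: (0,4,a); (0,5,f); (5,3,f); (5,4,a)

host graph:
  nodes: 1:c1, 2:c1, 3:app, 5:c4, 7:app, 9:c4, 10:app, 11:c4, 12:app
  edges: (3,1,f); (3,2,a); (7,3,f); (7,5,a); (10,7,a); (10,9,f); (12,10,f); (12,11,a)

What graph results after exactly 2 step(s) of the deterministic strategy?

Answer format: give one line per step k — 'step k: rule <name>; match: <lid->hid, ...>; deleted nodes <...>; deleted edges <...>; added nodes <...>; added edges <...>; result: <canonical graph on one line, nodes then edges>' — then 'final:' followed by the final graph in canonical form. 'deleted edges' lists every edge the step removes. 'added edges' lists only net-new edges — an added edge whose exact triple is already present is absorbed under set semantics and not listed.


step 1: rule r1; match: 0->12, 1->10, 2->9, 3->7, 4->11; deleted nodes 9, 10; deleted edges (10,7,a); (10,9,f); (12,10,f); (12,11,a); added nodes 13; added edges (12,11,f); (12,13,a); (13,7,f); (13,11,a); result: nodes: 1:c1, 2:c1, 3:app, 5:c4, 7:app, 11:c4, 12:app, 13:app edges: (3,1,f); (3,2,a); (7,3,f); (7,5,a); (12,11,f); (12,13,a); (13,7,f); (13,11,a)
step 2: rule r2; match: 0->7, 1->3, 2->1, 3->2, 4->5; deleted nodes 1, 3; deleted edges (3,1,f); (3,2,a); (7,3,f); (7,5,a); added nodes (none); added edges (7,2,a); (7,5,f); result: nodes: 2:c1, 5:c4, 7:app, 11:c4, 12:app, 13:app edges: (7,2,a); (7,5,f); (12,11,f); (12,13,a); (13,7,f); (13,11,a)
final:
nodes: 2:c1, 5:c4, 7:app, 11:c4, 12:app, 13:app
edges: (7,2,a); (7,5,f); (12,11,f); (12,13,a); (13,7,f); (13,11,a)


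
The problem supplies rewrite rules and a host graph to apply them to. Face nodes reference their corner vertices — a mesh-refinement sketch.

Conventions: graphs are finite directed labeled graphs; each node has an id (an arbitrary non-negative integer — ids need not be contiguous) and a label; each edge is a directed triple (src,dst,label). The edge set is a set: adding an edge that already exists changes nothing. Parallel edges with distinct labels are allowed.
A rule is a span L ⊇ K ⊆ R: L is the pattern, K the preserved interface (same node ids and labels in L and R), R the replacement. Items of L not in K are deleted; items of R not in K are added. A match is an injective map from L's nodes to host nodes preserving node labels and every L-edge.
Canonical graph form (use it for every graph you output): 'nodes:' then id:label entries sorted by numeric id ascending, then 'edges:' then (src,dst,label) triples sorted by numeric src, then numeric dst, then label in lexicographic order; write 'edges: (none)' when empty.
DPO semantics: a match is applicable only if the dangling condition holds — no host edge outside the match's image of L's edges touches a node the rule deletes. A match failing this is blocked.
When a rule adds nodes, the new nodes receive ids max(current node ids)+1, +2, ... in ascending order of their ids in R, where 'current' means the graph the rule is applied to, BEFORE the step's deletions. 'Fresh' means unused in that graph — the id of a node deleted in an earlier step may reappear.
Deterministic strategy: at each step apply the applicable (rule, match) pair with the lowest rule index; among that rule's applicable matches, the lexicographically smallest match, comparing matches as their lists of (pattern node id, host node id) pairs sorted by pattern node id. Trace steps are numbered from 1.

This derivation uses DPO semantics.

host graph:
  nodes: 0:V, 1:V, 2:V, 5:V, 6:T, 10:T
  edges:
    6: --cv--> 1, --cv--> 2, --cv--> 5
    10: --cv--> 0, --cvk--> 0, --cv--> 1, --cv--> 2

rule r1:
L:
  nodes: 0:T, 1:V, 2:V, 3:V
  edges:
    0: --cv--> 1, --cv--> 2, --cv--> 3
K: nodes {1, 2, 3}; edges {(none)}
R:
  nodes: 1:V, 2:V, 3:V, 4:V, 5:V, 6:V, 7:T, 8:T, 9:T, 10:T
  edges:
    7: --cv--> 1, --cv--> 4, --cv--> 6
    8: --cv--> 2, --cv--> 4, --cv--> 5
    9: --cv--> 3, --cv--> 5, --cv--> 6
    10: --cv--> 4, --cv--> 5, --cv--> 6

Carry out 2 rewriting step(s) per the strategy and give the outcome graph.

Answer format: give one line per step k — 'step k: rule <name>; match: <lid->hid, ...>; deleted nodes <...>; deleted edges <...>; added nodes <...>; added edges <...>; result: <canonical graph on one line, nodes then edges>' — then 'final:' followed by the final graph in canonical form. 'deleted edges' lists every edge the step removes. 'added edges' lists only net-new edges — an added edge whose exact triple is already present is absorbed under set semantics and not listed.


step 1: rule r1; match: 0->6, 1->1, 2->2, 3->5; deleted nodes 6; deleted edges (6,1,cv); (6,2,cv); (6,5,cv); added nodes 11, 12, 13, 14, 15, 16, 17; added edges (14,1,cv); (14,11,cv); (14,13,cv); (15,2,cv); (15,11,cv); (15,12,cv); (16,5,cv); (16,12,cv); (16,13,cv); (17,11,cv); (17,12,cv); (17,13,cv); result: nodes: 0:V, 1:V, 2:V, 5:V, 10:T, 11:V, 12:V, 13:V, 14:T, 15:T, 16:T, 17:T edges: (10,0,cv); (10,0,cvk); (10,1,cv); (10,2,cv); (14,1,cv); (14,11,cv); (14,13,cv); (15,2,cv); (15,11,cv); (15,12,cv); (16,5,cv); (16,12,cv); (16,13,cv); (17,11,cv); (17,12,cv); (17,13,cv)
step 2: rule r1; match: 0->14, 1->1, 2->11, 3->13; deleted nodes 14; deleted edges (14,1,cv); (14,11,cv); (14,13,cv); added nodes 18, 19, 20, 21, 22, 23, 24; added edges (21,1,cv); (21,18,cv); (21,20,cv); (22,11,cv); (22,18,cv); (22,19,cv); (23,13,cv); (23,19,cv); (23,20,cv); (24,18,cv); (24,19,cv); (24,20,cv); result: nodes: 0:V, 1:V, 2:V, 5:V, 10:T, 11:V, 12:V, 13:V, 15:T, 16:T, 17:T, 18:V, 19:V, 20:V, 21:T, 22:T, 23:T, 24:T edges: (10,0,cv); (10,0,cvk); (10,1,cv); (10,2,cv); (15,2,cv); (15,11,cv); (15,12,cv); (16,5,cv); (16,12,cv); (16,13,cv); (17,11,cv); (17,12,cv); (17,13,cv); (21,1,cv); (21,18,cv); (21,20,cv); (22,11,cv); (22,18,cv); (22,19,cv); (23,13,cv); (23,19,cv); (23,20,cv); (24,18,cv); (24,19,cv); (24,20,cv)
final:
nodes: 0:V, 1:V, 2:V, 5:V, 10:T, 11:V, 12:V, 13:V, 15:T, 16:T, 17:T, 18:V, 19:V, 20:V, 21:T, 22:T, 23:T, 24:T
edges: (10,0,cv); (10,0,cvk); (10,1,cv); (10,2,cv); (15,2,cv); (15,11,cv); (15,12,cv); (16,5,cv); (16,12,cv); (16,13,cv); (17,11,cv); (17,12,cv); (17,13,cv); (21,1,cv); (21,18,cv); (21,20,cv); (22,11,cv); (22,18,cv); (22,19,cv); (23,13,cv); (23,19,cv); (23,20,cv); (24,18,cv); (24,19,cv); (24,20,cv)


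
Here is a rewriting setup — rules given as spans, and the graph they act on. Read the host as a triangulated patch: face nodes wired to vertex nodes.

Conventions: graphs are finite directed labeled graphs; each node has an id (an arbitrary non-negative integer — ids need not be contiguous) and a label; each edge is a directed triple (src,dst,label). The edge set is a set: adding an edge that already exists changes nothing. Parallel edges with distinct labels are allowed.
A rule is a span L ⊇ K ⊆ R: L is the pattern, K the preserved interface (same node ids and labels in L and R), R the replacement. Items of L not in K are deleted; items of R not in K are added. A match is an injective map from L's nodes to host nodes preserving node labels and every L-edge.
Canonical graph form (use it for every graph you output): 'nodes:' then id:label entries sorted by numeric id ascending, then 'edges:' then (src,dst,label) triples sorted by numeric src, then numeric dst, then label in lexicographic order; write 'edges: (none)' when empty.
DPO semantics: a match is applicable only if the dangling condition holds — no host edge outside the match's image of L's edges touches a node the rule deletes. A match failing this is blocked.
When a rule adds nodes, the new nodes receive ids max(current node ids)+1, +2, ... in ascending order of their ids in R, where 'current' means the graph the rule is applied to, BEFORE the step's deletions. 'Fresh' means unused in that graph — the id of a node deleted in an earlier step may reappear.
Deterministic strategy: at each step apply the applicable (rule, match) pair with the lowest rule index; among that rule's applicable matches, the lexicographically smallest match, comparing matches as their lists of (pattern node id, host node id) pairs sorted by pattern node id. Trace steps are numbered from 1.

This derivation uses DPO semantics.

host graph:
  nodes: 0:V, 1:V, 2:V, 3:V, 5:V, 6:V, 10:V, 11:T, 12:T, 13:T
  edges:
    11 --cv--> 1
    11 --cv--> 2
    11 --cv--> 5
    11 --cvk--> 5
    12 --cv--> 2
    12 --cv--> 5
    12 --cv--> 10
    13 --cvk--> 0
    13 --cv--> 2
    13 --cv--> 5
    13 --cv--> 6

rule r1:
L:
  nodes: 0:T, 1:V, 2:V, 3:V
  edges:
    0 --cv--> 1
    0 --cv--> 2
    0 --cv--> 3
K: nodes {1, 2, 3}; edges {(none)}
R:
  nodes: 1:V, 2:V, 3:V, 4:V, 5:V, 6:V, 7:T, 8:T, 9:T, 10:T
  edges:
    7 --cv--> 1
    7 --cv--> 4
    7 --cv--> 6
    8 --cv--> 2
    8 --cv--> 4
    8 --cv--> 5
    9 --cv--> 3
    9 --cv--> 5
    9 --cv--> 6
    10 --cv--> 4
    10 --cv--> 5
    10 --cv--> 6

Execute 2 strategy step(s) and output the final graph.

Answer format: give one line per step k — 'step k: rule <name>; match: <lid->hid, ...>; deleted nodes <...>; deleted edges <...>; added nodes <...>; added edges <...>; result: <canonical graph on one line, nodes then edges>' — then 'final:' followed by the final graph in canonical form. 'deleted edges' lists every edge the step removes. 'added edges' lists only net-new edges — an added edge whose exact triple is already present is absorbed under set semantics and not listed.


step 1: rule r1; match: 0->12, 1->2, 2->5, 3->10; deleted nodes 12; deleted edges (12,2,cv); (12,5,cv); (12,10,cv); added nodes 14, 15, 16, 17, 18, 19, 20; added edges (17,2,cv); (17,14,cv); (17,16,cv); (18,5,cv); (18,14,cv); (18,15,cv); (19,10,cv); (19,15,cv); (19,16,cv); (20,14,cv); (20,15,cv); (20,16,cv); result: nodes: 0:V, 1:V, 2:V, 3:V, 5:V, 6:V, 10:V, 11:T, 13:T, 14:V, 15:V, 16:V, 17:T, 18:T, 19:T, 20:T edges: (11,1,cv); (11,2,cv); (11,5,cv); (11,5,cvk); (13,0,cvk); (13,2,cv); (13,5,cv); (13,6,cv); (17,2,cv); (17,14,cv); (17,16,cv); (18,5,cv); (18,14,cv); (18,15,cv); (19,10,cv); (19,15,cv); (19,16,cv); (20,14,cv); (20,15,cv); (20,16,cv)
step 2: rule r1; match: 0->17, 1->2, 2->14, 3->16; deleted nodes 17; deleted edges (17,2,cv); (17,14,cv); (17,16,cv); added nodes 21, 22, 23, 24, 25, 26, 27; added edges (24,2,cv); (24,21,cv); (24,23,cv); (25,14,cv); (25,21,cv); (25,22,cv); (26,16,cv); (26,22,cv); (26,23,cv); (27,21,cv); (27,22,cv); (27,23,cv); result: nodes: 0:V, 1:V, 2:V, 3:V, 5:V, 6:V, 10:V, 11:T, 13:T, 14:V, 15:V, 16:V, 18:T, 19:T, 20:T, 21:V, 22:V, 23:V, 24:T, 25:T, 26:T, 27:T edges: (11,1,cv); (11,2,cv); (11,5,cv); (11,5,cvk); (13,0,cvk); (13,2,cv); (13,5,cv); (13,6,cv); (18,5,cv); (18,14,cv); (18,15,cv); (19,10,cv); (19,15,cv); (19,16,cv); (20,14,cv); (20,15,cv); (20,16,cv); (24,2,cv); (24,21,cv); (24,23,cv); (25,14,cv); (25,21,cv); (25,22,cv); (26,16,cv); (26,22,cv); (26,23,cv); (27,21,cv); (27,22,cv); (27,23,cv)
final:
nodes: 0:V, 1:V, 2:V, 3:V, 5:V, 6:V, 10:V, 11:T, 13:T, 14:V, 15:V, 16:V, 18:T, 19:T, 20:T, 21:V, 22:V, 23:V, 24:T, 25:T, 26:T, 27:T
edges: (11,1,cv); (11,2,cv); (11,5,cv); (11,5,cvk); (13,0,cvk); (13,2,cv); (13,5,cv); (13,6,cv); (18,5,cv); (18,14,cv); (18,15,cv); (19,10,cv); (19,15,cv); (19,16,cv); (20,14,cv); (20,15,cv); (20,16,cv); (24,2,cv); (24,21,cv); (24,23,cv); (25,14,cv); (25,21,cv); (25,22,cv); (26,16,cv); (26,22,cv); (26,23,cv); (27,21,cv); (27,22,cv); (27,23,cv)


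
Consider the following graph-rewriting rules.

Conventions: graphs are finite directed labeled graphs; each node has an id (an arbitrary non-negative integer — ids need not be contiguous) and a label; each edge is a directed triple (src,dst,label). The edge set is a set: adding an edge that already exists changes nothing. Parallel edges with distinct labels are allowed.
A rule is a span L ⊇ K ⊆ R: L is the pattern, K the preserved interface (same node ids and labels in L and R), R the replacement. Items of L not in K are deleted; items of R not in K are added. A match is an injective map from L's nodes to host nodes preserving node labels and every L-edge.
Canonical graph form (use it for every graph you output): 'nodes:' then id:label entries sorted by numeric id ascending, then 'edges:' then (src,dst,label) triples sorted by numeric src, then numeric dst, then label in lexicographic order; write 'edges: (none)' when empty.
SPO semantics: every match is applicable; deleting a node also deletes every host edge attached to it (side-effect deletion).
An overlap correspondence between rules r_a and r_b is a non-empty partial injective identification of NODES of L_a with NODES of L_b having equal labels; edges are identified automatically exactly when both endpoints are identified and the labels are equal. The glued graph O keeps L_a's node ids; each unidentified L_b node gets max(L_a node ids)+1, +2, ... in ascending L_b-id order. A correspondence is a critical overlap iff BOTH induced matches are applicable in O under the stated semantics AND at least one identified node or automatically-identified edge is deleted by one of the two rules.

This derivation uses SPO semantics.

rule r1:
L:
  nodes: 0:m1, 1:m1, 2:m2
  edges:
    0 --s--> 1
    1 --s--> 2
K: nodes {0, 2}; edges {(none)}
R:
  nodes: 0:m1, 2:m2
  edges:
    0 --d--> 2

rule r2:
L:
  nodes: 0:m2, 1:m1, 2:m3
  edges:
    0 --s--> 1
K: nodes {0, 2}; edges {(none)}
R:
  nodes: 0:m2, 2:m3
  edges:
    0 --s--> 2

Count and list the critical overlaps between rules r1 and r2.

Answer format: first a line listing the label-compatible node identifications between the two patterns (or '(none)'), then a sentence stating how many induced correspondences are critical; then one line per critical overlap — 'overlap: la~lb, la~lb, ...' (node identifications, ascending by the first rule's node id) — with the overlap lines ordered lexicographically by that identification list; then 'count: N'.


label-compatible node identifications between L(r1) and L(r2): 0~1, 1~1, 2~0
4 of the induced correspondences are critical overlaps of r1 and r2.
overlap: 0~1
overlap: 0~1, 2~0
overlap: 1~1
overlap: 1~1, 2~0
count: 4


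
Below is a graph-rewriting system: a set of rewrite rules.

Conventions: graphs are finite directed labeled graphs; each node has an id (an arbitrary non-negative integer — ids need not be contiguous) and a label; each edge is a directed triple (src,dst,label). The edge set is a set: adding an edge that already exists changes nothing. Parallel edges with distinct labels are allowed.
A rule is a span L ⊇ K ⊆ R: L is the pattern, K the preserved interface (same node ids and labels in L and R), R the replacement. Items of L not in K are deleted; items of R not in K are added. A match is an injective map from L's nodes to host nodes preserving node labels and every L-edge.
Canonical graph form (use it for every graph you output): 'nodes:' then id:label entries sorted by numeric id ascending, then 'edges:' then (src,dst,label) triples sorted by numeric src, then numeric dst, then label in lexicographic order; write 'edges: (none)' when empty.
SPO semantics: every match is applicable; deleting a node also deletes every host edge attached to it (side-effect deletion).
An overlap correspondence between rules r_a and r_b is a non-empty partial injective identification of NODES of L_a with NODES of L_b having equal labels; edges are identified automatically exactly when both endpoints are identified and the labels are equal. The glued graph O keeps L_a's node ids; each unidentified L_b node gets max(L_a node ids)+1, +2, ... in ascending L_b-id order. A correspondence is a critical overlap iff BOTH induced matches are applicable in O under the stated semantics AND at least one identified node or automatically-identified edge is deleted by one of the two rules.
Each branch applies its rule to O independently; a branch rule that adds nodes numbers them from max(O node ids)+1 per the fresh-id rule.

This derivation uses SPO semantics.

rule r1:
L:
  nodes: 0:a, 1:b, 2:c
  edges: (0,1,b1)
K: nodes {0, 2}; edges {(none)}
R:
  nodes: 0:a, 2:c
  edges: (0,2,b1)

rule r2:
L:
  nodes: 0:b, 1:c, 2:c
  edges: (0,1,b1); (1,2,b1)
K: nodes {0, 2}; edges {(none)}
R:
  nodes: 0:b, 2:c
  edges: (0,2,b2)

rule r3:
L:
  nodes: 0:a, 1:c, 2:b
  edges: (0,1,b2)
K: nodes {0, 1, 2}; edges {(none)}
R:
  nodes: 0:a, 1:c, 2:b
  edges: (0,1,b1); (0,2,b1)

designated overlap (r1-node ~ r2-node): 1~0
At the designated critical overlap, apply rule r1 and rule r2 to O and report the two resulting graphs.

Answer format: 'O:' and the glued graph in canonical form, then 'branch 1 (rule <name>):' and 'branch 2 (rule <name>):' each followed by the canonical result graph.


O:
nodes: 0:a, 1:b, 2:c, 3:c, 4:c
edges: (0,1,b1); (1,3,b1); (3,4,b1)
branch 1 (rule r1):
nodes: 0:a, 2:c, 3:c, 4:c
edges: (0,2,b1); (3,4,b1)
branch 2 (rule r2):
nodes: 0:a, 1:b, 2:c, 4:c
edges: (0,1,b1); (1,4,b2)


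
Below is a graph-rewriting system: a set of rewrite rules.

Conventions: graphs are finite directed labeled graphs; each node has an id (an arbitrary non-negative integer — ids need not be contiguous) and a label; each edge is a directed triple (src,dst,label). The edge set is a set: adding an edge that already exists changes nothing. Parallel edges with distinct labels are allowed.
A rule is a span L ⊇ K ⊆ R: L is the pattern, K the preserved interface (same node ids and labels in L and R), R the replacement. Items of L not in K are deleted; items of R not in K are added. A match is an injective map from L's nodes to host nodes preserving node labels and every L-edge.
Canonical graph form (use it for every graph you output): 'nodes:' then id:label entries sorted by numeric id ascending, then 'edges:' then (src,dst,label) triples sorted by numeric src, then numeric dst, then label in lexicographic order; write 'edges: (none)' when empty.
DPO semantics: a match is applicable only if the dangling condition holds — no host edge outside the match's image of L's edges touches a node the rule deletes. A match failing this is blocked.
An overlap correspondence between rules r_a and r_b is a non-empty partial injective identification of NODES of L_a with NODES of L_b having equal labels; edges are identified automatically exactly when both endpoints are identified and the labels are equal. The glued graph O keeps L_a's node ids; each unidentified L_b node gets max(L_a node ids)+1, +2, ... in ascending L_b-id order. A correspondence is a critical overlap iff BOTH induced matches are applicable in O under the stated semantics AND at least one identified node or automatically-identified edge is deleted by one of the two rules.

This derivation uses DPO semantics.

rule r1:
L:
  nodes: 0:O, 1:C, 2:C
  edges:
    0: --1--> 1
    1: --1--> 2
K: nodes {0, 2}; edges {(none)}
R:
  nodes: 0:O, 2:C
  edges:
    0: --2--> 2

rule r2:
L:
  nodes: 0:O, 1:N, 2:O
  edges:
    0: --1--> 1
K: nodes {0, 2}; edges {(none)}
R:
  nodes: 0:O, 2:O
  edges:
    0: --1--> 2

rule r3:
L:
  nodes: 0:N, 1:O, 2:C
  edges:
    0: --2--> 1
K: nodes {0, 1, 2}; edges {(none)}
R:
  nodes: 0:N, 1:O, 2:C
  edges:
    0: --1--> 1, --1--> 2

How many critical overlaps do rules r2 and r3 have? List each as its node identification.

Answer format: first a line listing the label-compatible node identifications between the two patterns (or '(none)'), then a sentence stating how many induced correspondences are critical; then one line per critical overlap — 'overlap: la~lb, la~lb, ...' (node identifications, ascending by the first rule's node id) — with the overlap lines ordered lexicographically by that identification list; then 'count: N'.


label-compatible node identifications between L(r2) and L(r3): 0~1, 1~0, 2~1
0 of the induced correspondences are critical overlaps of r2 and r3.
count: 0


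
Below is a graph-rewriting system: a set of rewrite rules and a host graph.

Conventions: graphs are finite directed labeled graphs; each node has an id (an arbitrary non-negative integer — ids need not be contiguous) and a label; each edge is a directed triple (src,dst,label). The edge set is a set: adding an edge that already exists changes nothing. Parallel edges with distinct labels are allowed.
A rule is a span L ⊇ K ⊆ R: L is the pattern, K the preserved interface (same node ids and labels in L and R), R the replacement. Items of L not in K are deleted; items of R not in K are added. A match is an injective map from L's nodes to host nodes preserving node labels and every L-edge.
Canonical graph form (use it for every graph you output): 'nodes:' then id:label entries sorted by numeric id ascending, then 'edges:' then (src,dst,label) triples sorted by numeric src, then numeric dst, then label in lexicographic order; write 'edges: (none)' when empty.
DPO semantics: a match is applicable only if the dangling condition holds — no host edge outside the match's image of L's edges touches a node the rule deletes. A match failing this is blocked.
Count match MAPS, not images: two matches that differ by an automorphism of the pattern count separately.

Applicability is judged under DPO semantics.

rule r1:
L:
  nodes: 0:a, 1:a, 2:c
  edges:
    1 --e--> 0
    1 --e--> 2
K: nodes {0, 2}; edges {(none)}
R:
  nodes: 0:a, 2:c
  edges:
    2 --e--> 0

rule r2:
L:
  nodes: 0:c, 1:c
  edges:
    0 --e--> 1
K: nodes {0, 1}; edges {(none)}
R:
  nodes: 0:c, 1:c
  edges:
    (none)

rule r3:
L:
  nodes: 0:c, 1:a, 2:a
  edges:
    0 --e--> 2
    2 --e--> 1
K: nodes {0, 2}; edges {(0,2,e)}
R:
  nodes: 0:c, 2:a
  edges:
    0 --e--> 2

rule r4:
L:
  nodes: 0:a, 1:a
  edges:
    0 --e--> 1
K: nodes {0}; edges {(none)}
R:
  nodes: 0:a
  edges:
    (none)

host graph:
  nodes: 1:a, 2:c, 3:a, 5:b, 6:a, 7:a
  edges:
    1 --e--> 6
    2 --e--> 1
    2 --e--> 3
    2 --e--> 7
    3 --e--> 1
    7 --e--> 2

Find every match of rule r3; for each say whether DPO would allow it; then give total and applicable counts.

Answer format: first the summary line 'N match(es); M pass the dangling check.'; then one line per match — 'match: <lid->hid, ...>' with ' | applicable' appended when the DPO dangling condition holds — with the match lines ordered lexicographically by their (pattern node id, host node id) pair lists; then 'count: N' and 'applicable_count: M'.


2 match(es); 1 pass the dangling check.
match: 0->2, 1->1, 2->3
match: 0->2, 1->6, 2->1 | applicable
count: 2
applicable_count: 1


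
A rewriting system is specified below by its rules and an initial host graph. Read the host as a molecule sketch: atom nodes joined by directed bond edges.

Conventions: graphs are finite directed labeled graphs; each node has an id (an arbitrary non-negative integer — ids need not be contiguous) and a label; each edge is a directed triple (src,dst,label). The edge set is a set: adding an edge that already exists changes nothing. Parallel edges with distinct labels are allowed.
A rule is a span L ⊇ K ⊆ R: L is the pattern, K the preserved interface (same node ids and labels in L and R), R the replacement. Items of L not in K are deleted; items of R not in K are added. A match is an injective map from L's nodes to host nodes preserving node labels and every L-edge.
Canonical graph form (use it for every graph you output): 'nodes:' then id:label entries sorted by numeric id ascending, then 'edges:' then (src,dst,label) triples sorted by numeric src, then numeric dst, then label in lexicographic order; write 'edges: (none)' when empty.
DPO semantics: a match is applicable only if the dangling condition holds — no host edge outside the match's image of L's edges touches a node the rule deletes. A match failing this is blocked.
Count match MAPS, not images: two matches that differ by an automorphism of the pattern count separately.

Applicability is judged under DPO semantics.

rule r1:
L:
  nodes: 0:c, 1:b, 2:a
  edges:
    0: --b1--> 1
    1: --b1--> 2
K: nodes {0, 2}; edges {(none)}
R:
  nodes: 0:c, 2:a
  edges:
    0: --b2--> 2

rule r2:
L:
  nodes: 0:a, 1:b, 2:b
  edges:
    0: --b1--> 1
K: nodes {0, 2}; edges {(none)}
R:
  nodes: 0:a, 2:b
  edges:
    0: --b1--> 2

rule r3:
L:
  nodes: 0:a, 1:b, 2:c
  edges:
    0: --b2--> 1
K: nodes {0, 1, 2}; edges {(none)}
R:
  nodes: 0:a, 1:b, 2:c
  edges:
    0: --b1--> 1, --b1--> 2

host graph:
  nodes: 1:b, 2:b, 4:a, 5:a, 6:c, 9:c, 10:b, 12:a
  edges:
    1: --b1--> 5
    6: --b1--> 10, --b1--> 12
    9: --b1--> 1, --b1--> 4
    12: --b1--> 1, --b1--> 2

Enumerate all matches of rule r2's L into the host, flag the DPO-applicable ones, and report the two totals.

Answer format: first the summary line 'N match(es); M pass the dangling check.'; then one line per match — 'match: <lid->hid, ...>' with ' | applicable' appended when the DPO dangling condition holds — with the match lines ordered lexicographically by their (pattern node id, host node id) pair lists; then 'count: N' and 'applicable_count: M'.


4 match(es); 2 pass the dangling check.
match: 0->12, 1->1, 2->2
match: 0->12, 1->1, 2->10
match: 0->12, 1->2, 2->1 | applicable
match: 0->12, 1->2, 2->10 | applicable
count: 4
applicable_count: 2


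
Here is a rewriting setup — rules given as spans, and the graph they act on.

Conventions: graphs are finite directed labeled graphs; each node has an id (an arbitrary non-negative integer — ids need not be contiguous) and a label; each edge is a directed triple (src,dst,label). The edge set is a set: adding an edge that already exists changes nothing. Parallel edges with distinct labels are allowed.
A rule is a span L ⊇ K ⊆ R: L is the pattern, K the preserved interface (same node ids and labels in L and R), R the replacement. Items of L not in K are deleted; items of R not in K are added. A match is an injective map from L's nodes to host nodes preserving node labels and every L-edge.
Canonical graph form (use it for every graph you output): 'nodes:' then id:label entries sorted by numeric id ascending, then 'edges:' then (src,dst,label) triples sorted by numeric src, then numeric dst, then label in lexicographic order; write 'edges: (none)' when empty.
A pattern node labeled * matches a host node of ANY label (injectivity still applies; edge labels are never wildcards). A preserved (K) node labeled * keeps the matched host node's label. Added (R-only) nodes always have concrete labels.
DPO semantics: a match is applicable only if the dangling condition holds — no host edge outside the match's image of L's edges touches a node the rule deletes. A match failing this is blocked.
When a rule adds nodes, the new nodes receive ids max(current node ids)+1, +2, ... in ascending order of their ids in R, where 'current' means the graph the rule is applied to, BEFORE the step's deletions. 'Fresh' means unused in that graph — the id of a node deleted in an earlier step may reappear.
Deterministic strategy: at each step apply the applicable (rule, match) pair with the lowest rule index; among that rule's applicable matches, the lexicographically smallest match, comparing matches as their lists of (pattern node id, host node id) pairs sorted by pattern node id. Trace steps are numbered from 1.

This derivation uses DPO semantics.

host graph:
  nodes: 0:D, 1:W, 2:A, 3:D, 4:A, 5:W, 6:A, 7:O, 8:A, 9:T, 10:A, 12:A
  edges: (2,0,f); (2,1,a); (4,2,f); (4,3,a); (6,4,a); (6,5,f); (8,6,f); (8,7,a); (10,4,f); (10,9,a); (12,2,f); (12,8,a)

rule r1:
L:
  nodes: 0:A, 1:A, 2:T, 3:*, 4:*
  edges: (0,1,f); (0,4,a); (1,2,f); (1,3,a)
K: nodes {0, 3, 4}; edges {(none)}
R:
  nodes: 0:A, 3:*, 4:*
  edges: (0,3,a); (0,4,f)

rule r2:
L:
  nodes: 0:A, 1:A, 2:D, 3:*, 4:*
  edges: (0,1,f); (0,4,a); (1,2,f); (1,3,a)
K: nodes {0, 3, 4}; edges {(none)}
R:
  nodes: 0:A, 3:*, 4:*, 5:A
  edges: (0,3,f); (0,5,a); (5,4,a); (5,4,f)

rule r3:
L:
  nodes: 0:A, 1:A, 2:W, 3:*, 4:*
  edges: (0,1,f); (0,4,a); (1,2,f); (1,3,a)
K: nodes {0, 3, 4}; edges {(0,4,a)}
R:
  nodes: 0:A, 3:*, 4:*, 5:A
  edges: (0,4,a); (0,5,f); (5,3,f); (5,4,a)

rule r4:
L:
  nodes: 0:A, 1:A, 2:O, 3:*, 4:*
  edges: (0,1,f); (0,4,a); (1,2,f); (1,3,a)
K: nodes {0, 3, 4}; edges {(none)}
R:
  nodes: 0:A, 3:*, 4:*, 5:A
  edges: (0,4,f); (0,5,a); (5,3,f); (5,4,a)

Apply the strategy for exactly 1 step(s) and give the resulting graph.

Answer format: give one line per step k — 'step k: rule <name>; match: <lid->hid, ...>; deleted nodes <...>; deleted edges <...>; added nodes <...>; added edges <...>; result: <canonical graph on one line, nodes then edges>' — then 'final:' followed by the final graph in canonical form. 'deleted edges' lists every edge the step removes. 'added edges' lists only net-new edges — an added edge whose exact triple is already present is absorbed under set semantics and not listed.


step 1: rule r3; match: 0->8, 1->6, 2->5, 3->4, 4->7; deleted nodes 5, 6; deleted edges (6,4,a); (6,5,f); (8,6,f); added nodes 13; added edges (8,13,f); (13,4,f); (13,7,a); result: nodes: 0:D, 1:W, 2:A, 3:D, 4:A, 7:O, 8:A, 9:T, 10:A, 12:A, 13:A edges: (2,0,f); (2,1,a); (4,2,f); (4,3,a); (8,7,a); (8,13,f); (10,4,f); (10,9,a); (12,2,f); (12,8,a); (13,4,f); (13,7,a)
final:
nodes: 0:D, 1:W, 2:A, 3:D, 4:A, 7:O, 8:A, 9:T, 10:A, 12:A, 13:A
edges: (2,0,f); (2,1,a); (4,2,f); (4,3,a); (8,7,a); (8,13,f); (10,4,f); (10,9,a); (12,2,f); (12,8,a); (13,4,f); (13,7,a)
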